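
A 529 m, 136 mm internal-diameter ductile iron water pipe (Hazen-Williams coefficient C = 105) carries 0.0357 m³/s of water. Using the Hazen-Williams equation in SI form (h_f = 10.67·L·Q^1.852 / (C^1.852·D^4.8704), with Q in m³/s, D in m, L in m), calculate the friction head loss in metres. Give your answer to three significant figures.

h_f = 10.67·529·0.0357^1.852 / (105^1.852·0.136^4.8704) = 35.31 m

h_f ≈ 35.3 m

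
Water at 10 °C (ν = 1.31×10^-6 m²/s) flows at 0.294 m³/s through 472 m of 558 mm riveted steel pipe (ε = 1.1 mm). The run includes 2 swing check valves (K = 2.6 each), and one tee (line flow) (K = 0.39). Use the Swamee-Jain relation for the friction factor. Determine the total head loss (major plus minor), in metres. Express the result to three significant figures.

H_L ≈ 1.90 m

V = 4Q/(πD²) = 1.202 m/s; V²/2g = 0.07367 m
Re = 5.12×10^5, ε/D = 0.00197 → f = 0.02380 (Swamee-Jain)
Major: h_f = f(L/D)·V²/2g = 0.02380·845.9·0.07367 = 1.483 m
Minor: ΣK = 5.59; h_m = ΣK·V²/2g = 0.4118 m
Total H_L = 1.483 + 0.4118 = 1.895 m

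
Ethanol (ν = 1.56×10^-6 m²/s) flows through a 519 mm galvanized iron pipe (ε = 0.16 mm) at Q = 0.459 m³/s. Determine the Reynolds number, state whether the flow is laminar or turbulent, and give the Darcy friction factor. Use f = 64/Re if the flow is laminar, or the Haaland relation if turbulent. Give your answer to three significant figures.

V = 4Q/(πD²) = 2.170 m/s
Re = VD/ν = 2.170·0.519/1.56×10^-6 = 7.22×10^5
Re > 4000 → turbulent; ε/D = 3.08×10^-4
Haaland: f = 0.01589

Re ≈ 7.22×10^5; turbulent; f ≈ 0.0159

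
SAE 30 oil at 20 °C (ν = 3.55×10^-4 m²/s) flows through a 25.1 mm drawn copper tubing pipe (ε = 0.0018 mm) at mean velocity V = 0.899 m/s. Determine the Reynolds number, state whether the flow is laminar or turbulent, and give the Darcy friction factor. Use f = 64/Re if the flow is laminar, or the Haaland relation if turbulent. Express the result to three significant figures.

Re ≈ 63.6; laminar; f = 64/Re ≈ 1.01

Re = VD/ν = 0.8990·0.0251/3.55×10^-4 = 63.6
Re < 2300 → laminar → f = 64/Re = 1.007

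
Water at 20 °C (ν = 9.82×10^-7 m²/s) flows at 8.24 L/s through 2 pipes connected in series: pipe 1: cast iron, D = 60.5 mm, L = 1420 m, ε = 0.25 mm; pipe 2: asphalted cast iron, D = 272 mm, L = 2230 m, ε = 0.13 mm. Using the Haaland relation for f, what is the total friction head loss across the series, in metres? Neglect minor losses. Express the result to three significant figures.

H ≈ 288 m

Pipe 1: V = 2.866 m/s, Re = 1.77×10^5, ε/D = 0.00413, f = 0.02930, h_1 = f(L/D)V²/2g = 287.9 m
Pipe 2: V = 0.1418 m/s, Re = 3.93×10^4, ε/D = 4.78×10^-4, f = 0.02317, h_2 = f(L/D)V²/2g = 0.1947 m
Series → Q common, losses add: H = Σh = 288.1 m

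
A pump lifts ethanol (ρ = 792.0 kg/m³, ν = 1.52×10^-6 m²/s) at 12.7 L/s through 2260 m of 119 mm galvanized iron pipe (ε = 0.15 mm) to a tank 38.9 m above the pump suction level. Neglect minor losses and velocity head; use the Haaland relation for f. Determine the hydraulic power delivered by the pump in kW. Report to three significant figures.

V = 4Q/(πD²) = 1.142 m/s; Re = 8.94×10^4; ε/D = 0.00126; f = 0.02304
h_f = f(L/D)V²/2g = 29.08 m
Total head H = z + h_f = 38.9 + 29.08 = 67.98 m
P_hyd = ρgQH = 792.0·9.81·0.0127·67.98 = 6.708 kW

P_hyd ≈ 6.71 kW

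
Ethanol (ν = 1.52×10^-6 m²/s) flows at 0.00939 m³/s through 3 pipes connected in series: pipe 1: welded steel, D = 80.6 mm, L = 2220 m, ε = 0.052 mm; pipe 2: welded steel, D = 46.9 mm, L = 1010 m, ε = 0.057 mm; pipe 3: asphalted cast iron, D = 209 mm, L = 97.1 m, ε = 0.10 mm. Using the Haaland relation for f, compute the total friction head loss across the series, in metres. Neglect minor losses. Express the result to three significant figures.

Pipe 1: V = 1.840 m/s, Re = 9.76×10^4, ε/D = 6.45×10^-4, f = 0.02071, h_1 = f(L/D)V²/2g = 98.49 m
Pipe 2: V = 5.435 m/s, Re = 1.68×10^5, ε/D = 0.00122, f = 0.02193, h_2 = f(L/D)V²/2g = 711.0 m
Pipe 3: V = 0.2737 m/s, Re = 3.76×10^4, ε/D = 4.78×10^-4, f = 0.02336, h_3 = f(L/D)V²/2g = 0.04143 m
Series → Q common, losses add: H = Σh = 809.5 m

H ≈ 810 m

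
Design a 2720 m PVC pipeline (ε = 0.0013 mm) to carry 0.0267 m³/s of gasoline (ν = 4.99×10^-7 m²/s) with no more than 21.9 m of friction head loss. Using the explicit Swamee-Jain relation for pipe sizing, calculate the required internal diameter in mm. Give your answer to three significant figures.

D ≈ 161 mm

Swamee-Jain (Type III): D = 0.66·[ε^1.25·(LQ²/(gh_f))^4.75 + ν·Q^9.4·(L/(gh_f))^5.2]^0.04
LQ²/(gh_f) = 0.009026; L/(gh_f) = 12.66
Term 1 = ε^1.25·(…)^4.75 = 8.53×10^-18; Term 2 = ν·Q^9.4·(…)^5.2 = 4.37×10^-16
D = 0.66·(8.53×10^-18 + 4.37×10^-16)^0.04 = 0.1605 m = 161 mm
Check: V = 1.32 m/s, Re = 4.24×10^5, f = 0.01360, h_f = 20.5 m ≈ 21.9 m ✓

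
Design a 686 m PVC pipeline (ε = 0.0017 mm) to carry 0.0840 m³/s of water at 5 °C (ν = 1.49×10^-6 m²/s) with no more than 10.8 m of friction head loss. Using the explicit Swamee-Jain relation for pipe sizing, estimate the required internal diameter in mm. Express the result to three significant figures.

Swamee-Jain (Type III): D = 0.66·[ε^1.25·(LQ²/(gh_f))^4.75 + ν·Q^9.4·(L/(gh_f))^5.2]^0.04
LQ²/(gh_f) = 0.04569; L/(gh_f) = 6.475
Term 1 = ε^1.25·(…)^4.75 = 2.64×10^-14; Term 2 = ν·Q^9.4·(…)^5.2 = 1.90×10^-12
D = 0.66·(2.64×10^-14 + 1.90×10^-12)^0.04 = 0.2244 m = 224 mm
Check: V = 2.12 m/s, Re = 3.20×10^5, f = 0.01430, h_f = 10.1 m ≈ 10.8 m ✓

D ≈ 224 mm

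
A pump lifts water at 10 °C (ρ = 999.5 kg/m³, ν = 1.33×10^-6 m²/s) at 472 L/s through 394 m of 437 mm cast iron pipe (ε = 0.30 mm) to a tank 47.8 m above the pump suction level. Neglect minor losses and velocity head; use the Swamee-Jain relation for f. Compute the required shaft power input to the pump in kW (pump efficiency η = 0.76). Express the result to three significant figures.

P_shaft ≈ 342 kW

V = 4Q/(πD²) = 3.147 m/s; Re = 1.03×10^6; ε/D = 6.86×10^-4; f = 0.01844
h_f = f(L/D)V²/2g = 8.390 m
Total head H = z + h_f = 47.8 + 8.390 = 56.19 m
P_hyd = ρgQH = 999.5·9.81·0.472·56.19 = 260.0 kW
P_shaft = P_hyd/η = 260.0/0.76 = 342.2 kW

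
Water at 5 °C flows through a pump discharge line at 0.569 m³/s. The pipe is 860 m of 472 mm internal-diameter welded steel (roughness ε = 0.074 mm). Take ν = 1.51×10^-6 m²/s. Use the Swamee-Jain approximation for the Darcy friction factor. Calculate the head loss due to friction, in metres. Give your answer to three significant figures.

h_f ≈ 14.0 m

V = 4Q/(πD²) = 4·0.569/(π·0.472²) = 3.252 m/s
Re = VD/ν = 3.252·0.472/1.51×10^-6 = 1.02×10^6 → turbulent
ε/D = 0.074/472 = 1.57×10^-4
Swamee-Jain: f = 0.01425
h_f = f(L/D)V²/(2g) = 0.01425·(860/0.472)·3.252²/(2·9.81) = 14.00 m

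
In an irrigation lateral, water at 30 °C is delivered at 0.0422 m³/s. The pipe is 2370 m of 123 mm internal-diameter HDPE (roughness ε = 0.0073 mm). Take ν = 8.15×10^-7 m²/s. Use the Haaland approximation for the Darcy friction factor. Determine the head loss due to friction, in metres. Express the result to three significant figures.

h_f ≈ 169 m

V = 4Q/(πD²) = 4·0.0422/(π·0.123²) = 3.552 m/s
Re = VD/ν = 3.552·0.123/8.15×10^-7 = 5.36×10^5 → turbulent
ε/D = 0.0073/123 = 5.93×10^-5
Haaland: f = 0.01366
h_f = f(L/D)V²/(2g) = 0.01366·(2370/0.123)·3.552²/(2·9.81) = 169.2 m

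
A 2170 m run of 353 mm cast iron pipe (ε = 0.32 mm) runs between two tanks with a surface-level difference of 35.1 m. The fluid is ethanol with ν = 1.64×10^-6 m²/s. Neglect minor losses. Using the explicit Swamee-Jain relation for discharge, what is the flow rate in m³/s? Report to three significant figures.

Swamee-Jain (Type II): Q = -0.965·√(gD⁵h_f/L)·ln[ε/(3.7D) + √(3.17ν²L/(gD³h_f))]
√(gD⁵h_f/L) = √(9.81·0.353⁵·35.1/2170) = 0.02949
ε/(3.7D) = 2.45×10^-4; √(3.17ν²L/(gD³h_f)) = 3.50×10^-5
Q = -0.965·0.02949·ln(2.800×10^-4) = 0.2328 m³/s
Check: V = 2.38 m/s, Re = 5.12×10^5, f = 0.01992, h_f = 35.3 m ≈ 35.1 m ✓

Q ≈ 0.233 m³/s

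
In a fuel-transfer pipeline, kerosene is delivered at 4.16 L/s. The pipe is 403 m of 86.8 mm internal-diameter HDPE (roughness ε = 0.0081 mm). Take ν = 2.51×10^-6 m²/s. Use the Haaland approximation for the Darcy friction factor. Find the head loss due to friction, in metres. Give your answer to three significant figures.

V = 4Q/(πD²) = 4·0.00416/(π·0.0868²) = 0.7030 m/s
Re = VD/ν = 0.7030·0.0868/2.51×10^-6 = 2.43×10^4 → turbulent
ε/D = 0.0081/86.8 = 9.33×10^-5
Haaland: f = 0.02470
h_f = f(L/D)V²/(2g) = 0.02470·(403/0.0868)·0.7030²/(2·9.81) = 2.888 m

h_f ≈ 2.89 m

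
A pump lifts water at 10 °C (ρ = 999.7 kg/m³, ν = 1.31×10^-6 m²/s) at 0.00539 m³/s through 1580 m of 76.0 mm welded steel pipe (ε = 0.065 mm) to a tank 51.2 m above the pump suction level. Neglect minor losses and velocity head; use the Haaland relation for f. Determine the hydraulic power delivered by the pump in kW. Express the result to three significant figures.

P_hyd ≈ 4.47 kW

V = 4Q/(πD²) = 1.188 m/s; Re = 6.89×10^4; ε/D = 8.55×10^-4; f = 0.02235
h_f = f(L/D)V²/2g = 33.43 m
Total head H = z + h_f = 51.2 + 33.43 = 84.63 m
P_hyd = ρgQH = 999.7·9.81·0.00539·84.63 = 4.473 kW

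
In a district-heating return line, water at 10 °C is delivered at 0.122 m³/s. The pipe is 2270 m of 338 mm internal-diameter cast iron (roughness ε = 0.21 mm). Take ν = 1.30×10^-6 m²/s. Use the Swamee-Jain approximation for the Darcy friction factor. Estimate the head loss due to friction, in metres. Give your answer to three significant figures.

h_f ≈ 11.9 m

V = 4Q/(πD²) = 4·0.122/(π·0.338²) = 1.360 m/s
Re = VD/ν = 1.360·0.338/1.30×10^-6 = 3.54×10^5 → turbulent
ε/D = 0.21/338 = 6.21×10^-4
Swamee-Jain: f = 0.01881
h_f = f(L/D)V²/(2g) = 0.01881·(2270/0.338)·1.360²/(2·9.81) = 11.90 m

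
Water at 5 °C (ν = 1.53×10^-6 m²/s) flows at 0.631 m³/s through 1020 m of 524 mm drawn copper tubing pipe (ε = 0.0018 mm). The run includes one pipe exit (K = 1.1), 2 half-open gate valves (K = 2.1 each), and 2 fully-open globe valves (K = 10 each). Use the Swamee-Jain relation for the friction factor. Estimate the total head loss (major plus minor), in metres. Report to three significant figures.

V = 4Q/(πD²) = 2.926 m/s; V²/2g = 0.4364 m
Re = 1.00×10^6, ε/D = 3.44×10^-6 → f = 0.01169 (Swamee-Jain)
Major: h_f = f(L/D)·V²/2g = 0.01169·1947·0.4364 = 9.929 m
Minor: ΣK = 25.3; h_m = ΣK·V²/2g = 11.04 m
Total H_L = 9.929 + 11.04 = 20.97 m

H_L ≈ 21.0 m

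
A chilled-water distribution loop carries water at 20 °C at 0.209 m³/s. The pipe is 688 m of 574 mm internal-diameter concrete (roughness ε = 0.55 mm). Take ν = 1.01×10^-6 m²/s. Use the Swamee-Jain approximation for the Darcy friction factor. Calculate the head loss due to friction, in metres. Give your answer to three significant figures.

h_f ≈ 0.806 m

V = 4Q/(πD²) = 4·0.209/(π·0.574²) = 0.8077 m/s
Re = VD/ν = 0.8077·0.574/1.01×10^-6 = 4.59×10^5 → turbulent
ε/D = 0.55/574 = 9.58×10^-4
Swamee-Jain: f = 0.02023
h_f = f(L/D)V²/(2g) = 0.02023·(688/0.574)·0.8077²/(2·9.81) = 0.8061 m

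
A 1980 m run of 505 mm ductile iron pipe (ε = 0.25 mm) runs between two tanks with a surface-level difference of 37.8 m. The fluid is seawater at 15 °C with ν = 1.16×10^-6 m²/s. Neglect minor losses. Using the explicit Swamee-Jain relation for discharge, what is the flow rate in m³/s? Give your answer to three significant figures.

Q ≈ 0.668 m³/s

Swamee-Jain (Type II): Q = -0.965·√(gD⁵h_f/L)·ln[ε/(3.7D) + √(3.17ν²L/(gD³h_f))]
√(gD⁵h_f/L) = √(9.81·0.505⁵·37.8/1980) = 0.07843
ε/(3.7D) = 1.34×10^-4; √(3.17ν²L/(gD³h_f)) = 1.33×10^-5
Q = -0.965·0.07843·ln(1.471×10^-4) = 0.6679 m³/s
Check: V = 3.33 m/s, Re = 1.45×10^6, f = 0.01710, h_f = 38.0 m ≈ 37.8 m ✓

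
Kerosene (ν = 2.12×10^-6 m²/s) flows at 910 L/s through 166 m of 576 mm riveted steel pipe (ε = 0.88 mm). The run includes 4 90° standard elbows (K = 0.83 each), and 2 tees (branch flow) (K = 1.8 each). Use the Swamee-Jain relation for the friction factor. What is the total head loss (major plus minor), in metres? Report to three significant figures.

H_L ≈ 8.27 m

V = 4Q/(πD²) = 3.492 m/s; V²/2g = 0.6216 m
Re = 9.49×10^5, ε/D = 0.00153 → f = 0.02215 (Swamee-Jain)
Major: h_f = f(L/D)·V²/2g = 0.02215·288.2·0.6216 = 3.968 m
Minor: ΣK = 6.92; h_m = ΣK·V²/2g = 4.302 m
Total H_L = 3.968 + 4.302 = 8.269 m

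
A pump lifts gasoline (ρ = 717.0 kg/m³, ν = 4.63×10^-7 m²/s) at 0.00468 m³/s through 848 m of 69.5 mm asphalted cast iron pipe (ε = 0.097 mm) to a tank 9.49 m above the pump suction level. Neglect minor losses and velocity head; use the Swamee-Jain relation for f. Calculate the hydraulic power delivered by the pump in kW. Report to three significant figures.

P_hyd ≈ 1.02 kW

V = 4Q/(πD²) = 1.234 m/s; Re = 1.85×10^5; ε/D = 0.00140; f = 0.02272
h_f = f(L/D)V²/2g = 21.50 m
Total head H = z + h_f = 9.49 + 21.50 = 30.99 m
P_hyd = ρgQH = 717.0·9.81·0.00468·30.99 = 1.020 kW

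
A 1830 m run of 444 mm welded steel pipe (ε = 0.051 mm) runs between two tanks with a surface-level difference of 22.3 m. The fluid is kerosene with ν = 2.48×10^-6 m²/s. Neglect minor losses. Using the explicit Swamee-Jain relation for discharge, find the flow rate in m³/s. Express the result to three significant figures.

Swamee-Jain (Type II): Q = -0.965·√(gD⁵h_f/L)·ln[ε/(3.7D) + √(3.17ν²L/(gD³h_f))]
√(gD⁵h_f/L) = √(9.81·0.444⁵·22.3/1830) = 0.04542
ε/(3.7D) = 3.10×10^-5; √(3.17ν²L/(gD³h_f)) = 4.32×10^-5
Q = -0.965·0.04542·ln(7.421×10^-5) = 0.4167 m³/s
Check: V = 2.69 m/s, Re = 4.82×10^5, f = 0.01470, h_f = 22.4 m ≈ 22.3 m ✓

Q ≈ 0.417 m³/s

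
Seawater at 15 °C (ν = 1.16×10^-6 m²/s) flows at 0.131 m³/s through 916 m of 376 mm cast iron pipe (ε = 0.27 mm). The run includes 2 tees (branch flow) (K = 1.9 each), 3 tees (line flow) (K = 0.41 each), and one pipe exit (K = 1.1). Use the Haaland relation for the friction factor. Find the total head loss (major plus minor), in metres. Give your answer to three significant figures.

H_L ≈ 3.72 m

V = 4Q/(πD²) = 1.180 m/s; V²/2g = 0.07094 m
Re = 3.82×10^5, ε/D = 7.18×10^-4 → f = 0.01903 (Haaland)
Major: h_f = f(L/D)·V²/2g = 0.01903·2436·0.07094 = 3.288 m
Minor: ΣK = 6.13; h_m = ΣK·V²/2g = 0.4349 m
Total H_L = 3.288 + 0.4349 = 3.723 m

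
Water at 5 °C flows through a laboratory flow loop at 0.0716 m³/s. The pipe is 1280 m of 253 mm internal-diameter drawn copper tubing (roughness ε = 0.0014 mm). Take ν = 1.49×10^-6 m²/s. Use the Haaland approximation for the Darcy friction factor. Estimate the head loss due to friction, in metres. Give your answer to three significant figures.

V = 4Q/(πD²) = 4·0.0716/(π·0.253²) = 1.424 m/s
Re = VD/ν = 1.424·0.253/1.49×10^-6 = 2.42×10^5 → turbulent
ε/D = 0.0014/253 = 5.53×10^-6
Haaland: f = 0.01498
h_f = f(L/D)V²/(2g) = 0.01498·(1280/0.253)·1.424²/(2·9.81) = 7.834 m

h_f ≈ 7.83 m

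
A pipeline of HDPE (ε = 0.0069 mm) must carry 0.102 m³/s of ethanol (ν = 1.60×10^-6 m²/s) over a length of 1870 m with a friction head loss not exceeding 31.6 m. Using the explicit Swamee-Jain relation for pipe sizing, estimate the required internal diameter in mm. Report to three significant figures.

Swamee-Jain (Type III): D = 0.66·[ε^1.25·(LQ²/(gh_f))^4.75 + ν·Q^9.4·(L/(gh_f))^5.2]^0.04
LQ²/(gh_f) = 0.06276; L/(gh_f) = 6.032
Term 1 = ε^1.25·(…)^4.75 = 6.88×10^-13; Term 2 = ν·Q^9.4·(…)^5.2 = 8.78×10^-12
D = 0.66·(6.88×10^-13 + 8.78×10^-12)^0.04 = 0.2391 m = 239 mm
Check: V = 2.27 m/s, Re = 3.39×10^5, f = 0.01440, h_f = 29.6 m ≈ 31.6 m ✓

D ≈ 239 mm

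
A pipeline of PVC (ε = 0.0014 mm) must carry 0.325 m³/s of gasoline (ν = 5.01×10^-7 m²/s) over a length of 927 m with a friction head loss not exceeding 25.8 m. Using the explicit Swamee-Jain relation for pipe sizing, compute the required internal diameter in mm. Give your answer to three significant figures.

D ≈ 318 mm

Swamee-Jain (Type III): D = 0.66·[ε^1.25·(LQ²/(gh_f))^4.75 + ν·Q^9.4·(L/(gh_f))^5.2]^0.04
LQ²/(gh_f) = 0.3869; L/(gh_f) = 3.663
Term 1 = ε^1.25·(…)^4.75 = 5.29×10^-10; Term 2 = ν·Q^9.4·(…)^5.2 = 1.10×10^-8
D = 0.66·(5.29×10^-10 + 1.10×10^-8)^0.04 = 0.3178 m = 318 mm
Check: V = 4.10 m/s, Re = 2.60×10^6, f = 0.01015, h_f = 25.3 m ≈ 25.8 m ✓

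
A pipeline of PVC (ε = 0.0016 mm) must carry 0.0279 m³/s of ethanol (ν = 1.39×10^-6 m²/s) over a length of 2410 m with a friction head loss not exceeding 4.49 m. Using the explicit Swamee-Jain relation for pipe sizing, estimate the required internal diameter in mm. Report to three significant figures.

D ≈ 230 mm

Swamee-Jain (Type III): D = 0.66·[ε^1.25·(LQ²/(gh_f))^4.75 + ν·Q^9.4·(L/(gh_f))^5.2]^0.04
LQ²/(gh_f) = 0.04259; L/(gh_f) = 54.71
Term 1 = ε^1.25·(…)^4.75 = 1.76×10^-14; Term 2 = ν·Q^9.4·(…)^5.2 = 3.71×10^-12
D = 0.66·(1.76×10^-14 + 3.71×10^-12)^0.04 = 0.2304 m = 230 mm
Check: V = 0.669 m/s, Re = 1.11×10^5, f = 0.01753, h_f = 4.19 m ≈ 4.49 m ✓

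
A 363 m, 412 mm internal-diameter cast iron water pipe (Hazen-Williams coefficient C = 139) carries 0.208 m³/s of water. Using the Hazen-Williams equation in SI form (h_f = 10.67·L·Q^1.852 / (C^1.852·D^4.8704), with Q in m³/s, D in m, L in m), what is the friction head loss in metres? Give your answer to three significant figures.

h_f ≈ 1.71 m

h_f = 10.67·363·0.208^1.852 / (139^1.852·0.412^4.8704) = 1.706 m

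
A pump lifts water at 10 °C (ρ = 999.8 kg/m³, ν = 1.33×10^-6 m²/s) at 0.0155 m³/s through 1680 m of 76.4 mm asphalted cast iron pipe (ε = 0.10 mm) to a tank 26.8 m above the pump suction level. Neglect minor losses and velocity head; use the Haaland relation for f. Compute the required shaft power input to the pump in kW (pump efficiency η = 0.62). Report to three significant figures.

P_shaft ≈ 76.0 kW

V = 4Q/(πD²) = 3.381 m/s; Re = 1.94×10^5; ε/D = 0.00131; f = 0.02210
h_f = f(L/D)V²/2g = 283.1 m
Total head H = z + h_f = 26.8 + 283.1 = 309.9 m
P_hyd = ρgQH = 999.8·9.81·0.0155·309.9 = 47.12 kW
P_shaft = P_hyd/η = 47.12/0.62 = 75.99 kW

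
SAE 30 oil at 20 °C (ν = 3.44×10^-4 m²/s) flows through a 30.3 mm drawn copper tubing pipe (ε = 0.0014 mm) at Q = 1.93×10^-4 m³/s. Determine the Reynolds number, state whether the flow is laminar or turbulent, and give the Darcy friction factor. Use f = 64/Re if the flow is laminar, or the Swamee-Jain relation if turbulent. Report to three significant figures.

Re ≈ 23.6; laminar; f = 64/Re ≈ 2.71

V = 4Q/(πD²) = 0.2677 m/s
Re = VD/ν = 0.2677·0.0303/3.44×10^-4 = 23.6
Re < 2300 → laminar → f = 64/Re = 2.715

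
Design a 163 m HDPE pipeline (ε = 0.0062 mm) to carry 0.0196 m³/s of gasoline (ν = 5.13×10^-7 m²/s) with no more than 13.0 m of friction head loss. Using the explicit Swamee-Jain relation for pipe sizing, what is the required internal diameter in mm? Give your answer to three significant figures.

D ≈ 89.8 mm

Swamee-Jain (Type III): D = 0.66·[ε^1.25·(LQ²/(gh_f))^4.75 + ν·Q^9.4·(L/(gh_f))^5.2]^0.04
LQ²/(gh_f) = 4.910×10^-4; L/(gh_f) = 1.278
Term 1 = ε^1.25·(…)^4.75 = 5.93×10^-23; Term 2 = ν·Q^9.4·(…)^5.2 = 1.63×10^-22
D = 0.66·(5.93×10^-23 + 1.63×10^-22)^0.04 = 0.08983 m = 89.8 mm
Check: V = 3.09 m/s, Re = 5.42×10^5, f = 0.01395, h_f = 12.3 m ≈ 13.0 m ✓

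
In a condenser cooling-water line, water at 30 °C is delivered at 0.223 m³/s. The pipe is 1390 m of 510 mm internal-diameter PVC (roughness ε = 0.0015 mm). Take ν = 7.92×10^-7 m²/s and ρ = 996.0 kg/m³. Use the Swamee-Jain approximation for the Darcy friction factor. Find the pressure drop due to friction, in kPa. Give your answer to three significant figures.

V = 4Q/(πD²) = 4·0.223/(π·0.510²) = 1.092 m/s
Re = VD/ν = 1.092·0.510/7.92×10^-7 = 7.03×10^5 → turbulent
ε/D = 0.0015/510 = 2.94×10^-6
Swamee-Jain: f = 0.01239
h_f = f(L/D)V²/(2g) = 0.01239·(1390/0.510)·1.092²/(2·9.81) = 2.051 m
Δp = ρg·h_f = 996.0·9.81·2.051 = 20.04 kPa

Δp ≈ 20.0 kPa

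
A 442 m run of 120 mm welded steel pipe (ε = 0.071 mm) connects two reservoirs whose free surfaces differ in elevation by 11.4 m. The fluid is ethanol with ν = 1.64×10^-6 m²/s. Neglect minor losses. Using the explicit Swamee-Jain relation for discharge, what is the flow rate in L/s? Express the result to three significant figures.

Swamee-Jain (Type II): Q = -0.965·√(gD⁵h_f/L)·ln[ε/(3.7D) + √(3.17ν²L/(gD³h_f))]
√(gD⁵h_f/L) = √(9.81·0.120⁵·11.4/442) = 0.002509
ε/(3.7D) = 1.60×10^-4; √(3.17ν²L/(gD³h_f)) = 1.40×10^-4
Q = -0.965·0.002509·ln(2.996×10^-4) = 0.01964 m³/s
Check: V = 1.74 m/s, Re = 1.27×10^5, f = 0.02025, h_f = 11.5 m ≈ 11.4 m ✓

Q ≈ 19.6 L/s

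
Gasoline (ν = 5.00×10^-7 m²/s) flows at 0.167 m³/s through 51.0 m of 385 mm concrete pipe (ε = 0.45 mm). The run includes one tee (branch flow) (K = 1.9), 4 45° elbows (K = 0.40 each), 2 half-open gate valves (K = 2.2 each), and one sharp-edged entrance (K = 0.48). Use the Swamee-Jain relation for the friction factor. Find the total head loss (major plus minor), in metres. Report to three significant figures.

V = 4Q/(πD²) = 1.435 m/s; V²/2g = 0.1049 m
Re = 1.10×10^6, ε/D = 0.00117 → f = 0.02073 (Swamee-Jain)
Major: h_f = f(L/D)·V²/2g = 0.02073·132.5·0.1049 = 0.2880 m
Minor: ΣK = 8.38; h_m = ΣK·V²/2g = 0.8789 m
Total H_L = 0.2880 + 0.8789 = 1.167 m

H_L ≈ 1.17 m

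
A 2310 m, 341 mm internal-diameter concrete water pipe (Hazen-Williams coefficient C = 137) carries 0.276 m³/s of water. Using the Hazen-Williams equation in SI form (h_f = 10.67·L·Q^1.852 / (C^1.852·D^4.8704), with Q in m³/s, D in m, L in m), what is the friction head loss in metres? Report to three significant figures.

h_f = 10.67·2310·0.276^1.852 / (137^1.852·0.341^4.8704) = 47.29 m

h_f ≈ 47.3 m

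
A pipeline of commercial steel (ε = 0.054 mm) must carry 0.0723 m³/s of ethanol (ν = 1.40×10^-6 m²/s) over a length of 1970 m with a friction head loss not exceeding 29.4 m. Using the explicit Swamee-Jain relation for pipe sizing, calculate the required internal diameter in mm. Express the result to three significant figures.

D ≈ 220 mm

Swamee-Jain (Type III): D = 0.66·[ε^1.25·(LQ²/(gh_f))^4.75 + ν·Q^9.4·(L/(gh_f))^5.2]^0.04
LQ²/(gh_f) = 0.03570; L/(gh_f) = 6.830
Term 1 = ε^1.25·(…)^4.75 = 6.18×10^-13; Term 2 = ν·Q^9.4·(…)^5.2 = 5.77×10^-13
D = 0.66·(6.18×10^-13 + 5.77×10^-13)^0.04 = 0.2201 m = 220 mm
Check: V = 1.90 m/s, Re = 2.99×10^5, f = 0.01667, h_f = 27.5 m ≈ 29.4 m ✓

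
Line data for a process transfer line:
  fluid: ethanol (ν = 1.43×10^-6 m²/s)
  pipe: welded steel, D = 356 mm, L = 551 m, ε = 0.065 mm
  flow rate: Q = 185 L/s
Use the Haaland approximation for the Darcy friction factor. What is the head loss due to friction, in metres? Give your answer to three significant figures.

h_f ≈ 4.15 m

V = 4Q/(πD²) = 4·0.185/(π·0.356²) = 1.859 m/s
Re = VD/ν = 1.859·0.356/1.43×10^-6 = 4.63×10^5 → turbulent
ε/D = 0.065/356 = 1.83×10^-4
Haaland: f = 0.01523
h_f = f(L/D)V²/(2g) = 0.01523·(551/0.356)·1.859²/(2·9.81) = 4.150 m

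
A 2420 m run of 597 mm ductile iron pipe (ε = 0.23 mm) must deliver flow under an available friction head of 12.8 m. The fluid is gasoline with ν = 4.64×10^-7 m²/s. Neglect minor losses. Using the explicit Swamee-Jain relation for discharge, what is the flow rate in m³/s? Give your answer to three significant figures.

Q ≈ 0.551 m³/s

Swamee-Jain (Type II): Q = -0.965·√(gD⁵h_f/L)·ln[ε/(3.7D) + √(3.17ν²L/(gD³h_f))]
√(gD⁵h_f/L) = √(9.81·0.597⁵·12.8/2420) = 0.06273
ε/(3.7D) = 1.04×10^-4; √(3.17ν²L/(gD³h_f)) = 7.86×10^-6
Q = -0.965·0.06273·ln(1.120×10^-4) = 0.5507 m³/s
Check: V = 1.97 m/s, Re = 2.53×10^6, f = 0.01608, h_f = 12.9 m ≈ 12.8 m ✓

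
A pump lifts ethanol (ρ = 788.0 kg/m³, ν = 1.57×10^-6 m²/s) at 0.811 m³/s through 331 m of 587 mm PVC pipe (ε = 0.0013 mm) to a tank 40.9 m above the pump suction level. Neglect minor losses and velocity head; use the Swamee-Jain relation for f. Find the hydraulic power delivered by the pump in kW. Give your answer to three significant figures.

V = 4Q/(πD²) = 2.997 m/s; Re = 1.12×10^6; ε/D = 2.21×10^-6; f = 0.01145
h_f = f(L/D)V²/2g = 2.955 m
Total head H = z + h_f = 40.9 + 2.955 = 43.85 m
P_hyd = ρgQH = 788.0·9.81·0.811·43.85 = 274.9 kW

P_hyd ≈ 275 kW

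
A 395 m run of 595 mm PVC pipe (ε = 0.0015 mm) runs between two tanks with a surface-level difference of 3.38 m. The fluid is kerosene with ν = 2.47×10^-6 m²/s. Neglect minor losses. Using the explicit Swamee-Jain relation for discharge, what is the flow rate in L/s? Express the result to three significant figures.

Swamee-Jain (Type II): Q = -0.965·√(gD⁵h_f/L)·ln[ε/(3.7D) + √(3.17ν²L/(gD³h_f))]
√(gD⁵h_f/L) = √(9.81·0.595⁵·3.38/395) = 0.07912
ε/(3.7D) = 6.81×10^-7; √(3.17ν²L/(gD³h_f)) = 3.31×10^-5
Q = -0.965·0.07912·ln(3.375×10^-5) = 0.7861 m³/s
Check: V = 2.83 m/s, Re = 6.81×10^5, f = 0.01245, h_f = 3.37 m ≈ 3.38 m ✓

Q ≈ 786 L/s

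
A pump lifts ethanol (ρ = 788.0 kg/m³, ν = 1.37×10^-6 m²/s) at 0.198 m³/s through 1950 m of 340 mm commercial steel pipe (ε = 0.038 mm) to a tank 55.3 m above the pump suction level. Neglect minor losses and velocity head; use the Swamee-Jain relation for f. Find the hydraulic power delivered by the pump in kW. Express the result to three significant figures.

P_hyd ≈ 115 kW

V = 4Q/(πD²) = 2.181 m/s; Re = 5.41×10^5; ε/D = 1.12×10^-4; f = 0.01448
h_f = f(L/D)V²/2g = 20.13 m
Total head H = z + h_f = 55.3 + 20.13 = 75.43 m
P_hyd = ρgQH = 788.0·9.81·0.198·75.43 = 115.4 kW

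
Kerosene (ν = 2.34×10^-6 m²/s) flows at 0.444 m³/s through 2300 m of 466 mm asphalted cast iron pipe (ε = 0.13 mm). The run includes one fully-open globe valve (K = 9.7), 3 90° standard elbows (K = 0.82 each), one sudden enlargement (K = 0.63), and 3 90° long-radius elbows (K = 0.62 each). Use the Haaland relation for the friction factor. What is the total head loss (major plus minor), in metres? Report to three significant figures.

H_L ≈ 32.2 m

V = 4Q/(πD²) = 2.603 m/s; V²/2g = 0.3454 m
Re = 5.18×10^5, ε/D = 2.79×10^-4 → f = 0.01595 (Haaland)
Major: h_f = f(L/D)·V²/2g = 0.01595·4936·0.3454 = 27.18 m
Minor: ΣK = 14.6; h_m = ΣK·V²/2g = 5.060 m
Total H_L = 27.18 + 5.060 = 32.24 m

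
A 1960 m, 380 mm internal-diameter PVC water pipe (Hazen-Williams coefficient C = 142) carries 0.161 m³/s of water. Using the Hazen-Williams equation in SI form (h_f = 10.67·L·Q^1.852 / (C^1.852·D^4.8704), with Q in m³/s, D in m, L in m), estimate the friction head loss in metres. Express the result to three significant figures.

h_f = 10.67·1960·0.161^1.852 / (142^1.852·0.380^4.8704) = 8.167 m

h_f ≈ 8.17 m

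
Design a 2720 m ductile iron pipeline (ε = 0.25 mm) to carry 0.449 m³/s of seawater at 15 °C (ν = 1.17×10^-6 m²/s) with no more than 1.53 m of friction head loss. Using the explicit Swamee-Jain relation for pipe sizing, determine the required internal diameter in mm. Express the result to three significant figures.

Swamee-Jain (Type III): D = 0.66·[ε^1.25·(LQ²/(gh_f))^4.75 + ν·Q^9.4·(L/(gh_f))^5.2]^0.04
LQ²/(gh_f) = 36.53; L/(gh_f) = 181.2
Term 1 = ε^1.25·(…)^4.75 = 832; Term 2 = ν·Q^9.4·(…)^5.2 = 348
D = 0.66·(832 + 348)^0.04 = 0.8758 m = 876 mm
Check: V = 0.745 m/s, Re = 5.58×10^5, f = 0.01613, h_f = 1.42 m ≈ 1.53 m ✓

D ≈ 876 mm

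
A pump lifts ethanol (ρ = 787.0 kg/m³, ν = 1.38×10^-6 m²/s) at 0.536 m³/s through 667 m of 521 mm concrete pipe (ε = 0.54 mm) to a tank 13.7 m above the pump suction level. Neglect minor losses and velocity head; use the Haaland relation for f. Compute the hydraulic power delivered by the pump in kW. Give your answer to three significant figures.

V = 4Q/(πD²) = 2.514 m/s; Re = 9.49×10^5; ε/D = 0.00104; f = 0.02012
h_f = f(L/D)V²/2g = 8.299 m
Total head H = z + h_f = 13.7 + 8.299 = 22.00 m
P_hyd = ρgQH = 787.0·9.81·0.536·22.00 = 91.04 kW

P_hyd ≈ 91.0 kW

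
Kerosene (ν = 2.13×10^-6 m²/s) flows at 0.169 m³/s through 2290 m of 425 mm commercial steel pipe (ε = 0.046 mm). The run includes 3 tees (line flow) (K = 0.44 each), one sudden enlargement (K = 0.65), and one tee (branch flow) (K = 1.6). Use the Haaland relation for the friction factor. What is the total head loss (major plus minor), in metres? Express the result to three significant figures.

H_L ≈ 6.42 m

V = 4Q/(πD²) = 1.191 m/s; V²/2g = 0.07233 m
Re = 2.38×10^5, ε/D = 1.08×10^-4 → f = 0.01582 (Haaland)
Major: h_f = f(L/D)·V²/2g = 0.01582·5388·0.07233 = 6.166 m
Minor: ΣK = 3.57; h_m = ΣK·V²/2g = 0.2582 m
Total H_L = 6.166 + 0.2582 = 6.425 m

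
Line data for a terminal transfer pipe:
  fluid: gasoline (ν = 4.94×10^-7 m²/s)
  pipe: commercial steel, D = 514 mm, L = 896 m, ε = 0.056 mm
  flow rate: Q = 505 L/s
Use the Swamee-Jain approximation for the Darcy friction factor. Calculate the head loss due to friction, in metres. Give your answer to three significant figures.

h_f ≈ 6.78 m

V = 4Q/(πD²) = 4·0.505/(π·0.514²) = 2.434 m/s
Re = VD/ν = 2.434·0.514/4.94×10^-7 = 2.53×10^6 → turbulent
ε/D = 0.056/514 = 1.09×10^-4
Swamee-Jain: f = 0.01288
h_f = f(L/D)V²/(2g) = 0.01288·(896/0.514)·2.434²/(2·9.81) = 6.780 m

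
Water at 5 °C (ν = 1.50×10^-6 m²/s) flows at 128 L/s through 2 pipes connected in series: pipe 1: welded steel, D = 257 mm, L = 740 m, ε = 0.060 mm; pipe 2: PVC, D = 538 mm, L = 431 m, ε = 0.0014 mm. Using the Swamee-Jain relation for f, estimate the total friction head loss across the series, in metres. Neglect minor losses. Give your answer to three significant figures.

H ≈ 14.5 m

Pipe 1: V = 2.467 m/s, Re = 4.23×10^5, ε/D = 2.33×10^-4, f = 0.01604, h_1 = f(L/D)V²/2g = 14.33 m
Pipe 2: V = 0.5631 m/s, Re = 2.02×10^5, ε/D = 2.60×10^-6, f = 0.01553, h_2 = f(L/D)V²/2g = 0.2010 m
Series → Q common, losses add: H = Σh = 14.53 m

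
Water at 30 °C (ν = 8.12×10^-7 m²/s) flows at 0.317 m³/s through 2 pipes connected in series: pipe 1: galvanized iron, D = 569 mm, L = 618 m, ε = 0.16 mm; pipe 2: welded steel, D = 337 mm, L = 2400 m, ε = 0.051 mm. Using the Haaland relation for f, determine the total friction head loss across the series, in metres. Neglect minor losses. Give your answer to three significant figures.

H ≈ 64.3 m

Pipe 1: V = 1.247 m/s, Re = 8.74×10^5, ε/D = 2.81×10^-4, f = 0.01552, h_1 = f(L/D)V²/2g = 1.335 m
Pipe 2: V = 3.554 m/s, Re = 1.47×10^6, ε/D = 1.51×10^-4, f = 0.01373, h_2 = f(L/D)V²/2g = 62.94 m
Series → Q common, losses add: H = Σh = 64.28 m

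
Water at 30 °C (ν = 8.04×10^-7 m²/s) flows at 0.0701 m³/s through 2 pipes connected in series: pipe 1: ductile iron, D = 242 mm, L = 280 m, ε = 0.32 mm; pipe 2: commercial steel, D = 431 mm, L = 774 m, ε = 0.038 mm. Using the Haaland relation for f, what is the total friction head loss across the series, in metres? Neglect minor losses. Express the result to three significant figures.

H ≈ 3.28 m

Pipe 1: V = 1.524 m/s, Re = 4.59×10^5, ε/D = 0.00132, f = 0.02155, h_1 = f(L/D)V²/2g = 2.952 m
Pipe 2: V = 0.4805 m/s, Re = 2.58×10^5, ε/D = 8.82×10^-5, f = 0.01547, h_2 = f(L/D)V²/2g = 0.3269 m
Series → Q common, losses add: H = Σh = 3.279 m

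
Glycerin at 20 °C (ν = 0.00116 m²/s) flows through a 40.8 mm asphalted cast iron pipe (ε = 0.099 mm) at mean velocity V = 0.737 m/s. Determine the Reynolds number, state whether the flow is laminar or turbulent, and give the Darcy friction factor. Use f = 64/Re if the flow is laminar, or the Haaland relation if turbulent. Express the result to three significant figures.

Re = VD/ν = 0.7370·0.0408/0.00116 = 25.9
Re < 2300 → laminar → f = 64/Re = 2.469

Re ≈ 25.9; laminar; f = 64/Re ≈ 2.47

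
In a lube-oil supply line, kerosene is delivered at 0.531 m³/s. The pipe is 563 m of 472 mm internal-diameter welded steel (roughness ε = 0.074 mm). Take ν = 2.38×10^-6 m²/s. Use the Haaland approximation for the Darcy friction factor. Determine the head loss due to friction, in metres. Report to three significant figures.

h_f ≈ 8.19 m

V = 4Q/(πD²) = 4·0.531/(π·0.472²) = 3.035 m/s
Re = VD/ν = 3.035·0.472/2.38×10^-6 = 6.02×10^5 → turbulent
ε/D = 0.074/472 = 1.57×10^-4
Haaland: f = 0.01462
h_f = f(L/D)V²/(2g) = 0.01462·(563/0.472)·3.035²/(2·9.81) = 8.188 m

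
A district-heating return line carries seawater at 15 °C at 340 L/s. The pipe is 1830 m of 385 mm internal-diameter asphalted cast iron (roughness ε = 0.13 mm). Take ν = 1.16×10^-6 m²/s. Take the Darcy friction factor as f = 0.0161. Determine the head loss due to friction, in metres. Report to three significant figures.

h_f ≈ 33.3 m

V = 4Q/(πD²) = 4·0.340/(π·0.385²) = 2.921 m/s
h_f = f(L/D)V²/(2g) = 0.01610·(1830/0.385)·2.921²/(2·9.81) = 33.27 m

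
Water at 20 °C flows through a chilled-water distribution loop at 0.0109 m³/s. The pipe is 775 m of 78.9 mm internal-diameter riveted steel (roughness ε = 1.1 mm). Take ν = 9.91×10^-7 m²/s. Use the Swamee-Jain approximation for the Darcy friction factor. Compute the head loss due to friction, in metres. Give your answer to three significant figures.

V = 4Q/(πD²) = 4·0.0109/(π·0.0789²) = 2.229 m/s
Re = VD/ν = 2.229·0.0789/9.91×10^-7 = 1.77×10^5 → turbulent
ε/D = 1.1/78.9 = 0.0139
Swamee-Jain: f = 0.04299
h_f = f(L/D)V²/(2g) = 0.04299·(775/0.0789)·2.229²/(2·9.81) = 107.0 m

h_f ≈ 107 m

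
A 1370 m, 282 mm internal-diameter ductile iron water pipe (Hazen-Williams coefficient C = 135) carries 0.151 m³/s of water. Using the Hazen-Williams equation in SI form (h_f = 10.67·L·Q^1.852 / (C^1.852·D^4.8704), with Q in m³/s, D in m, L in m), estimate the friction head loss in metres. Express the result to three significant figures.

h_f = 10.67·1370·0.151^1.852 / (135^1.852·0.282^4.8704) = 23.79 m

h_f ≈ 23.8 m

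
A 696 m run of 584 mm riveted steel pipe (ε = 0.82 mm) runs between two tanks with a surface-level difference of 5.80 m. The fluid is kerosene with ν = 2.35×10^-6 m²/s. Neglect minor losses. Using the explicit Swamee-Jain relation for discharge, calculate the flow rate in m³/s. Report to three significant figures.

Q ≈ 0.560 m³/s

Swamee-Jain (Type II): Q = -0.965·√(gD⁵h_f/L)·ln[ε/(3.7D) + √(3.17ν²L/(gD³h_f))]
√(gD⁵h_f/L) = √(9.81·0.584⁵·5.80/696) = 0.07452
ε/(3.7D) = 3.79×10^-4; √(3.17ν²L/(gD³h_f)) = 3.28×10^-5
Q = -0.965·0.07452·ln(4.123×10^-4) = 0.5605 m³/s
Check: V = 2.09 m/s, Re = 5.20×10^5, f = 0.02193, h_f = 5.83 m ≈ 5.80 m ✓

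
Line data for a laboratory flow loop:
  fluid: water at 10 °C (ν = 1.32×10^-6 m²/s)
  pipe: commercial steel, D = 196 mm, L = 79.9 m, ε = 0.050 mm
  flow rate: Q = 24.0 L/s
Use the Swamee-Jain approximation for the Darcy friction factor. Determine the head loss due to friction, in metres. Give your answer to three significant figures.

V = 4Q/(πD²) = 4·0.0240/(π·0.196²) = 0.7954 m/s
Re = VD/ν = 0.7954·0.196/1.32×10^-6 = 1.18×10^5 → turbulent
ε/D = 0.050/196 = 2.55×10^-4
Swamee-Jain: f = 0.01879
h_f = f(L/D)V²/(2g) = 0.01879·(79.9/0.196)·0.7954²/(2·9.81) = 0.2470 m

h_f ≈ 0.247 m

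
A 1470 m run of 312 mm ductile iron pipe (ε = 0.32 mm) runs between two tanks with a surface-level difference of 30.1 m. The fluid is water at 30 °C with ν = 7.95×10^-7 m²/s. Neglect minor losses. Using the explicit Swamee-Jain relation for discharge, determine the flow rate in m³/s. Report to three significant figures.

Q ≈ 0.191 m³/s

Swamee-Jain (Type II): Q = -0.965·√(gD⁵h_f/L)·ln[ε/(3.7D) + √(3.17ν²L/(gD³h_f))]
√(gD⁵h_f/L) = √(9.81·0.312⁵·30.1/1470) = 0.02437
ε/(3.7D) = 2.77×10^-4; √(3.17ν²L/(gD³h_f)) = 1.81×10^-5
Q = -0.965·0.02437·ln(2.953×10^-4) = 0.1911 m³/s
Check: V = 2.50 m/s, Re = 9.81×10^5, f = 0.02015, h_f = 30.2 m ≈ 30.1 m ✓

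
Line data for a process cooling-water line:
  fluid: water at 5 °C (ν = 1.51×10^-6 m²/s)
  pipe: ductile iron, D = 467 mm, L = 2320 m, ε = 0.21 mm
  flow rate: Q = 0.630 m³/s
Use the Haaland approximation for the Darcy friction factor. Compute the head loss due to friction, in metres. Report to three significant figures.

h_f ≈ 57.4 m

V = 4Q/(πD²) = 4·0.630/(π·0.467²) = 3.678 m/s
Re = VD/ν = 3.678·0.467/1.51×10^-6 = 1.14×10^6 → turbulent
ε/D = 0.21/467 = 4.50×10^-4
Haaland: f = 0.01676
h_f = f(L/D)V²/(2g) = 0.01676·(2320/0.467)·3.678²/(2·9.81) = 57.41 m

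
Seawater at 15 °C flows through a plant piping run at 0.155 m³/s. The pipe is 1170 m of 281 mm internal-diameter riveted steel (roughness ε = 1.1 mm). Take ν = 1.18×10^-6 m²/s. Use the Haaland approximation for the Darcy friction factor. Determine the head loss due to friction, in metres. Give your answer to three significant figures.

h_f ≈ 37.7 m

V = 4Q/(πD²) = 4·0.155/(π·0.281²) = 2.499 m/s
Re = VD/ν = 2.499·0.281/1.18×10^-6 = 5.95×10^5 → turbulent
ε/D = 1.1/281 = 0.00391
Haaland: f = 0.02847
h_f = f(L/D)V²/(2g) = 0.02847·(1170/0.281)·2.499²/(2·9.81) = 37.74 m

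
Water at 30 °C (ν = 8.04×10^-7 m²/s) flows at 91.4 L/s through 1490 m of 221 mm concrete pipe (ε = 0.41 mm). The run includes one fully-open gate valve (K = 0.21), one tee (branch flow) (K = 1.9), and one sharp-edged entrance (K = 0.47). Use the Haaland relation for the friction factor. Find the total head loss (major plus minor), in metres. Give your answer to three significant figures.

V = 4Q/(πD²) = 2.383 m/s; V²/2g = 0.2894 m
Re = 6.55×10^5, ε/D = 0.00186 → f = 0.02327 (Haaland)
Major: h_f = f(L/D)·V²/2g = 0.02327·6742·0.2894 = 45.39 m
Minor: ΣK = 2.58; h_m = ΣK·V²/2g = 0.7466 m
Total H_L = 45.39 + 0.7466 = 46.14 m

H_L ≈ 46.1 m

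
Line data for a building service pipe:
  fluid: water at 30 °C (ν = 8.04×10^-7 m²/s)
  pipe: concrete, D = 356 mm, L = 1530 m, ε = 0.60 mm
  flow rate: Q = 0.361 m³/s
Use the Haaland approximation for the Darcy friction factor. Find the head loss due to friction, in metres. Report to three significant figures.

h_f ≈ 65.0 m

V = 4Q/(πD²) = 4·0.361/(π·0.356²) = 3.627 m/s
Re = VD/ν = 3.627·0.356/8.04×10^-7 = 1.61×10^6 → turbulent
ε/D = 0.60/356 = 0.00169
Haaland: f = 0.02255
h_f = f(L/D)V²/(2g) = 0.02255·(1530/0.356)·3.627²/(2·9.81) = 64.97 m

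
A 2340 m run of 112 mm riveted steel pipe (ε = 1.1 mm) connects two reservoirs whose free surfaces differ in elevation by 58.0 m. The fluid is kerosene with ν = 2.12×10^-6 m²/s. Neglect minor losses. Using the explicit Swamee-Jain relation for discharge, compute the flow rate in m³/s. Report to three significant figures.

Q ≈ 0.0117 m³/s

Swamee-Jain (Type II): Q = -0.965·√(gD⁵h_f/L)·ln[ε/(3.7D) + √(3.17ν²L/(gD³h_f))]
√(gD⁵h_f/L) = √(9.81·0.112⁵·58.0/2340) = 0.002070
ε/(3.7D) = 0.00265; √(3.17ν²L/(gD³h_f)) = 2.04×10^-4
Q = -0.965·0.002070·ln(0.002859) = 0.01170 m³/s
Check: V = 1.19 m/s, Re = 6.27×10^4, f = 0.03896, h_f = 58.5 m ≈ 58.0 m ✓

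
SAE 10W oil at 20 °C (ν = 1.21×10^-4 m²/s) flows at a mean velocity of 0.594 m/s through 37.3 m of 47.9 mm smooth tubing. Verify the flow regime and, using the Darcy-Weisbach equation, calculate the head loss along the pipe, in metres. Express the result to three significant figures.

h_f ≈ 3.81 m

Re = VD/ν = 0.594·0.04790/1.21×10^-4 = 235 → laminar (Re < 2300)
f = 64/Re = 0.2722
h_f = f(L/D)V²/(2g) = 0.2722·(37.3/0.04790)·0.594²/(2·9.81) = 3.811 m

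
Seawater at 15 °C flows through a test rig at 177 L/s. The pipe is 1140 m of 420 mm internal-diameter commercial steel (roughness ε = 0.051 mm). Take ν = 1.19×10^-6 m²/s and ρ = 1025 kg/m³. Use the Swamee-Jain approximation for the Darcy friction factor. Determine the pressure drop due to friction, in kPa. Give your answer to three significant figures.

V = 4Q/(πD²) = 4·0.177/(π·0.420²) = 1.278 m/s
Re = VD/ν = 1.278·0.420/1.19×10^-6 = 4.51×10^5 → turbulent
ε/D = 0.051/420 = 1.21×10^-4
Swamee-Jain: f = 0.01488
h_f = f(L/D)V²/(2g) = 0.01488·(1140/0.420)·1.278²/(2·9.81) = 3.360 m
Δp = ρg·h_f = 1025·9.81·3.360 = 33.78 kPa

Δp ≈ 33.8 kPa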